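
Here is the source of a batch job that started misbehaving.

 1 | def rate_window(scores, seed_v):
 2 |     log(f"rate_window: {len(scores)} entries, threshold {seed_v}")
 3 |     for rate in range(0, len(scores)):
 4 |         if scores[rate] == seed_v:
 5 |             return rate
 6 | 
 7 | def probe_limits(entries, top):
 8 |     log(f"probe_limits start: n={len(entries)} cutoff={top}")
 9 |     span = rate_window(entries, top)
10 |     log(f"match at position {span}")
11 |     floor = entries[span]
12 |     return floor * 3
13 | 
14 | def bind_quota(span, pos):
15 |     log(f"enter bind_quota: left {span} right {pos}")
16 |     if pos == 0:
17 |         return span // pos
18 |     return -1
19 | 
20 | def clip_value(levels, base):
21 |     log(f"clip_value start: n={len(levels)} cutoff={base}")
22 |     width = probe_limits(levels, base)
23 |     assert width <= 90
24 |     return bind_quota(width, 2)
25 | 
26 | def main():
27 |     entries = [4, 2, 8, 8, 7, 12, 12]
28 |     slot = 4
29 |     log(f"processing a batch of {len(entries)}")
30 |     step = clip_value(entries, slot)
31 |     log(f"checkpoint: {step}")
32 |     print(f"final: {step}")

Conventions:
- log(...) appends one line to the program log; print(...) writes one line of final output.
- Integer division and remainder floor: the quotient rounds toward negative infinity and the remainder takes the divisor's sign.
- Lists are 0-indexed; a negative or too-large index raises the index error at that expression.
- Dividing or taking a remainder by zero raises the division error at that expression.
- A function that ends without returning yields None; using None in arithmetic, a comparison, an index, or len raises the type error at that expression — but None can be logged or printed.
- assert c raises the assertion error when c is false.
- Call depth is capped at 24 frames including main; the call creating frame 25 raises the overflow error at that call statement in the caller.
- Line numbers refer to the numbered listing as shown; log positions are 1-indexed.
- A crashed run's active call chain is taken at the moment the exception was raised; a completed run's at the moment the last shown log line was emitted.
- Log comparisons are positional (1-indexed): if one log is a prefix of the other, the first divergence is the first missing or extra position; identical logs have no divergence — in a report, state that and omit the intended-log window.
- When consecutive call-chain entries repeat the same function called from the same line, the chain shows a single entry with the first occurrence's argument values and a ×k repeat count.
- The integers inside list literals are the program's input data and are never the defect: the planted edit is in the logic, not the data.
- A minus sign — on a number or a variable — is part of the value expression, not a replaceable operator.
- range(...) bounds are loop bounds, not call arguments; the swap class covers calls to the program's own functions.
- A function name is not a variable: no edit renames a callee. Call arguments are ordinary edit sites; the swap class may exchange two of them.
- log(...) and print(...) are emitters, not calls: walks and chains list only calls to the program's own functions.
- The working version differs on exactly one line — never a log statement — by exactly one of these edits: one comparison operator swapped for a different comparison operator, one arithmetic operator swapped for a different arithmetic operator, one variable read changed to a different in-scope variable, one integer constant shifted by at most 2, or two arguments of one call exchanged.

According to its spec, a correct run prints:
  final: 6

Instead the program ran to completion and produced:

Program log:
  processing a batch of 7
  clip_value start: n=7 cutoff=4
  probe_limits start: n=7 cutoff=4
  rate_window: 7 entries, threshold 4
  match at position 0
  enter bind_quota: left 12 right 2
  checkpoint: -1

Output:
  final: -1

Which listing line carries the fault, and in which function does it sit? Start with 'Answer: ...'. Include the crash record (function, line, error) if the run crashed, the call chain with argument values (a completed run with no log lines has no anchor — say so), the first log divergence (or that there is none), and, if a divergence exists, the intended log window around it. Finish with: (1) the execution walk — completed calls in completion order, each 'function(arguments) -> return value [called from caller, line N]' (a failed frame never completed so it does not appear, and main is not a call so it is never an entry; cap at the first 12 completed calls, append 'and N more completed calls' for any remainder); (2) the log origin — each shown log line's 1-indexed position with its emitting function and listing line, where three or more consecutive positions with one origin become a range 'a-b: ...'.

Answer: the defect is in bind_quota at line 16.
Key observation: Position 7 is the first bad log line: 'checkpoint: -1' should read 'checkpoint: 6'.
Call chain: main.
First divergence: position 7; shown 'checkpoint: -1' vs intended 'checkpoint: 6'.
Intended log window:
  5: match at position 0
  6: enter bind_quota: left 12 right 2
  7: checkpoint: 6
Execution walk:
  rate_window([4, 2, 8, 8, 7, 12, 12], 4) -> 0  [called from probe_limits, line 9]
  probe_limits([4, 2, 8, 8, 7, 12, 12], 4) -> 12  [called from clip_value, line 22]
  bind_quota(12, 2) -> -1  [called from clip_value, line 24]
  clip_value([4, 2, 8, 8, 7, 12, 12], 4) -> -1  [called from main, line 30]
Log origins:
  1: logged in main at line 29
  2: logged in clip_value at line 21
  3: logged in probe_limits at line 8
  4: logged in rate_window at line 2
  5: logged in probe_limits at line 10
  6: logged in bind_quota at line 15
  7: logged in main at line 31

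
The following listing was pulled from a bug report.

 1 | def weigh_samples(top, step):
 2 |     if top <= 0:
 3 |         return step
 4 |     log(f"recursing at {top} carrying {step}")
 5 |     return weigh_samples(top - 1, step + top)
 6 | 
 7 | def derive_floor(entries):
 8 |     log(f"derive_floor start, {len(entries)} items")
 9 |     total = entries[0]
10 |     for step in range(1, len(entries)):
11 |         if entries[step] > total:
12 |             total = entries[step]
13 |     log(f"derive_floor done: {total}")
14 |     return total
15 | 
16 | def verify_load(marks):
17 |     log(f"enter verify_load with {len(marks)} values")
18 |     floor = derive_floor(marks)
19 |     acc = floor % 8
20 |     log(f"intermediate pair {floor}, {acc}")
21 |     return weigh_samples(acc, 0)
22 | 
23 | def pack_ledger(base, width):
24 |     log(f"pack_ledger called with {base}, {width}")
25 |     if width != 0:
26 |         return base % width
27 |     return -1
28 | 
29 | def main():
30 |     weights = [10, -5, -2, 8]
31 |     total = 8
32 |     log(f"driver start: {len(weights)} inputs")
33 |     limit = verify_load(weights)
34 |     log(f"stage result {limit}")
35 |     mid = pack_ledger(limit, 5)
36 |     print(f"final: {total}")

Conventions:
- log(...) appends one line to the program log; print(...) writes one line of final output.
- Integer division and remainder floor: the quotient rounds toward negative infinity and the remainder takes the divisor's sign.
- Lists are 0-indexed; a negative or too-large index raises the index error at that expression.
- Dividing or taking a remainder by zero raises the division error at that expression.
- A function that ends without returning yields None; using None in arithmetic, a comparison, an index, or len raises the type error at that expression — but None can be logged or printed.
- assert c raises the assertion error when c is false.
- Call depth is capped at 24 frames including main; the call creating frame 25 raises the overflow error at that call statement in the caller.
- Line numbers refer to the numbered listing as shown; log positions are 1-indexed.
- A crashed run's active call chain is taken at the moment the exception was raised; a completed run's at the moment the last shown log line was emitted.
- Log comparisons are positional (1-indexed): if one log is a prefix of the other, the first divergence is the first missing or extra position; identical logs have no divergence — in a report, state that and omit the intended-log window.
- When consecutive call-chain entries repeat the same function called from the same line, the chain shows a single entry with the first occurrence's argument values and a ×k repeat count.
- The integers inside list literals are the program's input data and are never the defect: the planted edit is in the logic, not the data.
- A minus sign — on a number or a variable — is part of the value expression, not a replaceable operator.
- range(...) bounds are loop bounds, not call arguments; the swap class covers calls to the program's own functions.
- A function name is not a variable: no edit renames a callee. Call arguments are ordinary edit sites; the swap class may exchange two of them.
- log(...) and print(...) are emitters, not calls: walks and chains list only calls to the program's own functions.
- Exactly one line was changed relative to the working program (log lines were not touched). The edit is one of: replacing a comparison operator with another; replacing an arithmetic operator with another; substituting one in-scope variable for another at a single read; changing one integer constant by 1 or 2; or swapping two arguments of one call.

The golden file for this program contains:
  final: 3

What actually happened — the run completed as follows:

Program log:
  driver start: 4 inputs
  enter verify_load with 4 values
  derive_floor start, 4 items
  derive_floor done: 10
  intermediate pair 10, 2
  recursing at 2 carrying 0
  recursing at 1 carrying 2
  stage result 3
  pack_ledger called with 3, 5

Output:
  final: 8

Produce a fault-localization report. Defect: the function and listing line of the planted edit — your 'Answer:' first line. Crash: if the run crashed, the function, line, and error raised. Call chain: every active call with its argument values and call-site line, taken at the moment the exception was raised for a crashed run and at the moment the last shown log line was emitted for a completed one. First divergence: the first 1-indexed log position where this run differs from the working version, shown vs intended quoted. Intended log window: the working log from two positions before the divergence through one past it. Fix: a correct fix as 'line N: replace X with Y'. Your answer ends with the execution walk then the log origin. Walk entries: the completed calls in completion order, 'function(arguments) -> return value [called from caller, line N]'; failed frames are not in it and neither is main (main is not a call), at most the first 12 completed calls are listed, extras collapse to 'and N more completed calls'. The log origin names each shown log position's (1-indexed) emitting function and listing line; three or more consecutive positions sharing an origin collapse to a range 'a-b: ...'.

Answer: the defect is in main at line 36.
Core observation: Nothing in the log betrays the bug — only the output does.
Call chain: main -> pack_ledger(3, 5) (called at line 35).
First divergence: there is none — every log position agrees.
Execution walk:
  derive_floor([10, -5, -2, 8]) -> 10  [called from verify_load, line 18]
  weigh_samples(0, 3) -> 3  [called from weigh_samples, line 5]
  weigh_samples(1, 2) -> 3  [called from weigh_samples, line 5]
  weigh_samples(2, 0) -> 3  [called from verify_load, line 21]
  verify_load([10, -5, -2, 8]) -> 3  [called from main, line 33]
  pack_ledger(3, 5) -> 3  [called from main, line 35]
Log origins:
  1: from main, line 32
  2: from verify_load, line 17
  3: from derive_floor, line 8
  4: from derive_floor, line 13
  5: from verify_load, line 20
  6: from weigh_samples, line 4
  7: from weigh_samples, line 4
  8: from main, line 34
  9: from pack_ledger, line 24
A correct fix: line 36: replace `total` with `mid`.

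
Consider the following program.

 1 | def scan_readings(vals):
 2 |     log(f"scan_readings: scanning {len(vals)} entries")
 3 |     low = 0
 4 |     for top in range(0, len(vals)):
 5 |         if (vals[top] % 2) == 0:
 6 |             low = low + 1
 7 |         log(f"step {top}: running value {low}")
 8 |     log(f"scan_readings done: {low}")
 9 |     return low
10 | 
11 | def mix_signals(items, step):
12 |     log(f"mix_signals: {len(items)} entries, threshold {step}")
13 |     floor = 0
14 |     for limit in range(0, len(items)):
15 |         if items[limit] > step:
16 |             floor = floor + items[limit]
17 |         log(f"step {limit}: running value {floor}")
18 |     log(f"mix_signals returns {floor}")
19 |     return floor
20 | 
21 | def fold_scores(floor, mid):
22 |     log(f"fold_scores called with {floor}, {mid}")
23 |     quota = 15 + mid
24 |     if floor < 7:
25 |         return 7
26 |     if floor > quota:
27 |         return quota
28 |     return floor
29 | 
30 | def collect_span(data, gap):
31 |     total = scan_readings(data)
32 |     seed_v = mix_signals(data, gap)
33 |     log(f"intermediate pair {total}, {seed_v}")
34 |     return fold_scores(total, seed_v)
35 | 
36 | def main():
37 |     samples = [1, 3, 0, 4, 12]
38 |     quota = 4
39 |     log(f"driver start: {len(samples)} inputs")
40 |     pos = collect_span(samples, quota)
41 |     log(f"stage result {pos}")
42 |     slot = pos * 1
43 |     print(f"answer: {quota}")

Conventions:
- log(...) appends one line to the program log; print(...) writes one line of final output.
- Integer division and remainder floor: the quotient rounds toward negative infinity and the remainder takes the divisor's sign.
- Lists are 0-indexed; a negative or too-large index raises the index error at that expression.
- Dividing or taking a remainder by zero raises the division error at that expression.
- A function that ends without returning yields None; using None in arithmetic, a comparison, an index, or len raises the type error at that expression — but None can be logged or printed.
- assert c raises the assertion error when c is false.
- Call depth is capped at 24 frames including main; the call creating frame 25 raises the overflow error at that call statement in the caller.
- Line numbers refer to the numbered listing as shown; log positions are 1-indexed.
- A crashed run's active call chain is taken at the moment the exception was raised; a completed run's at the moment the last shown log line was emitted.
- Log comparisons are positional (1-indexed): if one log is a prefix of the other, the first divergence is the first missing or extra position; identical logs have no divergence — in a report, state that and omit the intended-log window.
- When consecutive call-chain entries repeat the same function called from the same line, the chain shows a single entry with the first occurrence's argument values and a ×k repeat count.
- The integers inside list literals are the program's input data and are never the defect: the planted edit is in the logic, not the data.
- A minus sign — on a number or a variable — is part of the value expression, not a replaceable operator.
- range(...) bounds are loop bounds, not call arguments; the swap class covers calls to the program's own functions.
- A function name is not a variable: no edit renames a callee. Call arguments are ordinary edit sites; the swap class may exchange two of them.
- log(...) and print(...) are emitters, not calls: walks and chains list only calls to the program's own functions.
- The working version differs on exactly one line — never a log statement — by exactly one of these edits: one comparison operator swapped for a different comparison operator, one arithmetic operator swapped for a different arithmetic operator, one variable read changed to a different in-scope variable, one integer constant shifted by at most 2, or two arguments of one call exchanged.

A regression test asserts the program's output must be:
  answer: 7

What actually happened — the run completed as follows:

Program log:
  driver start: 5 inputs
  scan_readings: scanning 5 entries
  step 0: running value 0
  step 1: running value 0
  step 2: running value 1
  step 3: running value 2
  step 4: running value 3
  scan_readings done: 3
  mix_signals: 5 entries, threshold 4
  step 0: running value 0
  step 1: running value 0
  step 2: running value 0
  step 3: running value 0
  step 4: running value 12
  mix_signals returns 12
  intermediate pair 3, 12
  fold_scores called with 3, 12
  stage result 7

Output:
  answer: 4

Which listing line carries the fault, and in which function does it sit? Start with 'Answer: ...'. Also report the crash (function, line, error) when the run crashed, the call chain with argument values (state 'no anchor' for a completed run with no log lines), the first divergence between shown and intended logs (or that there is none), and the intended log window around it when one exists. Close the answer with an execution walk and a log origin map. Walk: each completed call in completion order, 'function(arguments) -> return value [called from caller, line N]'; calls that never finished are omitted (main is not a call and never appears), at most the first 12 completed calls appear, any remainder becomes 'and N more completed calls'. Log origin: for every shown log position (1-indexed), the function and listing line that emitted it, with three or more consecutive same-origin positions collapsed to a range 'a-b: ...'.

Answer: the defect is in main at line 43.
Core observation: Log streams are identical — the defect surfaces only in the printed output.
Call chain: main.
First divergence: none; the two logs match at every position.
Execution walk:
  scan_readings([1, 3, 0, 4, 12]) -> 3  [called from collect_span, line 31]
  mix_signals([1, 3, 0, 4, 12], 4) -> 12  [called from collect_span, line 32]
  fold_scores(3, 12) -> 7  [called from collect_span, line 34]
  collect_span([1, 3, 0, 4, 12], 4) -> 7  [called from main, line 40]
Origin of each log line:
  1: logged in main at line 39
  2: logged in scan_readings at line 2
  3-7: logged in scan_readings at line 7
  8: logged in scan_readings at line 8
  9: logged in mix_signals at line 12
  10-14: logged in mix_signals at line 17
  15: logged in mix_signals at line 18
  16: logged in collect_span at line 33
  17: logged in fold_scores at line 22
  18: logged in main at line 41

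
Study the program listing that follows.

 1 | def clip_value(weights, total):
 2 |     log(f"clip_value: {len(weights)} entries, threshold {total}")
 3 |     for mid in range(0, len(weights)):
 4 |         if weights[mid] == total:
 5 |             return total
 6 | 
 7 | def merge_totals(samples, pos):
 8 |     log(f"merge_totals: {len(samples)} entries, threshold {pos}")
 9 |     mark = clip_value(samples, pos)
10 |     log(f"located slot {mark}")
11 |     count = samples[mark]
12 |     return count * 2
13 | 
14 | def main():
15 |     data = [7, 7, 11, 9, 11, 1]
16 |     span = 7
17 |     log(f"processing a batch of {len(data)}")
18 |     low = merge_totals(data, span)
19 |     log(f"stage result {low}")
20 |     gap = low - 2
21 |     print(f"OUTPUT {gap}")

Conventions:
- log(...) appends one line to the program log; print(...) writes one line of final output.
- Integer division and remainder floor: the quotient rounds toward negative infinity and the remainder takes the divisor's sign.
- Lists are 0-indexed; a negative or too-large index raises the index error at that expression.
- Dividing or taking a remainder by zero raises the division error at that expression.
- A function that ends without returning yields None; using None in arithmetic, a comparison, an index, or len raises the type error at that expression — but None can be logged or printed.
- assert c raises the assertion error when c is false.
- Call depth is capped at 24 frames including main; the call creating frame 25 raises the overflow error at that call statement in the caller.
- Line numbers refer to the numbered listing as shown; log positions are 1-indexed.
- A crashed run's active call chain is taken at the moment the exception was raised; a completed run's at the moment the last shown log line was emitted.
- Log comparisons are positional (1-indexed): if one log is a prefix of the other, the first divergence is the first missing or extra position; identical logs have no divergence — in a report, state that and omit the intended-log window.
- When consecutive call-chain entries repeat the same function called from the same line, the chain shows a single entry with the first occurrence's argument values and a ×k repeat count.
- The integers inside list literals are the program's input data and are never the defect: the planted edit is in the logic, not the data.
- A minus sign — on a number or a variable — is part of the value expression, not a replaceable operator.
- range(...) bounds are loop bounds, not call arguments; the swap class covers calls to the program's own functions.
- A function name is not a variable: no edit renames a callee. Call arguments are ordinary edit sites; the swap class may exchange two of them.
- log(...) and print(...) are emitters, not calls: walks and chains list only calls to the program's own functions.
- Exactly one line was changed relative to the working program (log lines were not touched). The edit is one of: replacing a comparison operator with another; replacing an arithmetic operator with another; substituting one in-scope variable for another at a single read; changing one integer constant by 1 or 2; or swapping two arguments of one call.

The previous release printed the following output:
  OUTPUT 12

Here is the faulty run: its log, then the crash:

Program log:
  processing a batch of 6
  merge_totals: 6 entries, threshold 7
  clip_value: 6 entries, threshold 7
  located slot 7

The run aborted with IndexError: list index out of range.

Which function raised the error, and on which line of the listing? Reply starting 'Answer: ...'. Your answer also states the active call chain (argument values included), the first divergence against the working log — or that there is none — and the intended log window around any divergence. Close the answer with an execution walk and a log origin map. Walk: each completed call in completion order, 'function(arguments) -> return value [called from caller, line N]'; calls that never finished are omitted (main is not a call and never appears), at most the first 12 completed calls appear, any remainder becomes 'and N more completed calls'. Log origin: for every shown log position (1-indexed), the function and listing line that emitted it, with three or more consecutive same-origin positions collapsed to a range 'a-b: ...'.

Answer: the error was raised in merge_totals, line 11.
Key observation: Log line 4 is where behavior first shows: 'located slot 7' appears instead of 'located slot 0'.
Call chain: main -> merge_totals([7, 7, 11, 9, 11, 1], 7) (called at line 18).
First divergence: at position 4 the run shows 'located slot 7' where the working version logs 'located slot 0'.
Intended log window:
  2: merge_totals: 6 entries, threshold 7
  3: clip_value: 6 entries, threshold 7
  4: located slot 0
  5: stage result 14
Execution walk:
  clip_value([7, 7, 11, 9, 11, 1], 7) -> 7  [called from merge_totals, line 9]
Origin of each log line:
  1 — main, line 17
  2 — merge_totals, line 8
  3 — clip_value, line 2
  4 — merge_totals, line 10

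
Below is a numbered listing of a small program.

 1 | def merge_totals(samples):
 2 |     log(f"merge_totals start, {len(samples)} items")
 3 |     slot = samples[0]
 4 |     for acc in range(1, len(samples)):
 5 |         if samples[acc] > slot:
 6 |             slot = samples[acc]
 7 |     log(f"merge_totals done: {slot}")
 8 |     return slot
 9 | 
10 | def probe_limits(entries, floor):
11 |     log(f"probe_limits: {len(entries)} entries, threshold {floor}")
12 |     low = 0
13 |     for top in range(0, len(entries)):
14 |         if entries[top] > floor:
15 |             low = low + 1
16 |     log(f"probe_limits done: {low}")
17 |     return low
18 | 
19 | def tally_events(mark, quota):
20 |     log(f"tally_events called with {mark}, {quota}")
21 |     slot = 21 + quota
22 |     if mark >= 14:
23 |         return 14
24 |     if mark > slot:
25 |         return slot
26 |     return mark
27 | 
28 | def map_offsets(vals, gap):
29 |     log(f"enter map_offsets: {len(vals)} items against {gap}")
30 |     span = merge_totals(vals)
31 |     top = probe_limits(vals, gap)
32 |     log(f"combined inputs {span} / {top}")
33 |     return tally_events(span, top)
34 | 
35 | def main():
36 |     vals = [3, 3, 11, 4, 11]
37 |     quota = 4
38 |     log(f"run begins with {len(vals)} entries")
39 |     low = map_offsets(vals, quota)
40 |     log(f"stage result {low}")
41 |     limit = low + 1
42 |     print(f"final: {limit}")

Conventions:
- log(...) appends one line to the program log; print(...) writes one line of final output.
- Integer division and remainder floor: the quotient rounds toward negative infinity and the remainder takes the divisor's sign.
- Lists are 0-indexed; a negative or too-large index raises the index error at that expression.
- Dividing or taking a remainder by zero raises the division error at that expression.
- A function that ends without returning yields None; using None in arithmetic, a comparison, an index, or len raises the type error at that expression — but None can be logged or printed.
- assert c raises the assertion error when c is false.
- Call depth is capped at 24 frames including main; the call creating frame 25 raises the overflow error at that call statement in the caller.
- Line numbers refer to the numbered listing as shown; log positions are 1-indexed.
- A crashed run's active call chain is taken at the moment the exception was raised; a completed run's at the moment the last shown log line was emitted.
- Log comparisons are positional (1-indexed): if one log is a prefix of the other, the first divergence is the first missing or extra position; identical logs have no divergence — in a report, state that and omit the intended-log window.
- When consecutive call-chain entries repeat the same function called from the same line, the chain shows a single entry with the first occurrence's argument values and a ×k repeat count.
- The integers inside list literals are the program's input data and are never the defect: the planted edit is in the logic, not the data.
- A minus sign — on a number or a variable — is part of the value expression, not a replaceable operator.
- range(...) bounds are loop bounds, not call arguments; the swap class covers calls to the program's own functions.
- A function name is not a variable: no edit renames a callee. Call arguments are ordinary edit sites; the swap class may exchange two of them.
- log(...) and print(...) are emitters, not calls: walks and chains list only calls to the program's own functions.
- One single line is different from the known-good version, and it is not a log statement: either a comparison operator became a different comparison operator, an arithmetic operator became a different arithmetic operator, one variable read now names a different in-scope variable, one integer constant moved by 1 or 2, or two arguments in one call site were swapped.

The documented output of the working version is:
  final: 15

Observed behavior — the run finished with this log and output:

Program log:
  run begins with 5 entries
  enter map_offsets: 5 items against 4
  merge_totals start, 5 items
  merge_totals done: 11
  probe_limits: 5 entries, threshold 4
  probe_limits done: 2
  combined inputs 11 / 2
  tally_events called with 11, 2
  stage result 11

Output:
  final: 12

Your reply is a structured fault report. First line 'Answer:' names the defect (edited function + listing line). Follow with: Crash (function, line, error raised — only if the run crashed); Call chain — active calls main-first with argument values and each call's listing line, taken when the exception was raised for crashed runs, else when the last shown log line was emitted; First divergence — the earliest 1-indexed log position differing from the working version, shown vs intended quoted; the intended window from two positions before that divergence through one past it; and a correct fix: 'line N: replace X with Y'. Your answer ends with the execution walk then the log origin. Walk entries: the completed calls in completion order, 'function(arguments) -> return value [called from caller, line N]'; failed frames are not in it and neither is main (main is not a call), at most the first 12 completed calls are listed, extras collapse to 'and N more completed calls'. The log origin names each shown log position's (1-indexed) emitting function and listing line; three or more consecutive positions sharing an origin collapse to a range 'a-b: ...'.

Answer: the defect is in tally_events at line 22.
Key observation: The earliest visible damage is log position 9 — 'stage result 11' rather than the intended 'stage result 14'.
Call chain: main.
First divergence: position 9 — the shown line 'stage result 11' should read 'stage result 14'.
Intended log window:
  7: combined inputs 11 / 2
  8: tally_events called with 11, 2
  9: stage result 14
Execution walk:
  merge_totals([3, 3, 11, 4, 11]) -> 11  [called from map_offsets, line 30]
  probe_limits([3, 3, 11, 4, 11], 4) -> 2  [called from map_offsets, line 31]
  tally_events(11, 2) -> 11  [called from map_offsets, line 33]
  map_offsets([3, 3, 11, 4, 11], 4) -> 11  [called from main, line 39]
Log origins:
  1: emitted by main (line 38)
  2: emitted by map_offsets (line 29)
  3: emitted by merge_totals (line 2)
  4: emitted by merge_totals (line 7)
  5: emitted by probe_limits (line 11)
  6: emitted by probe_limits (line 16)
  7: emitted by map_offsets (line 32)
  8: emitted by tally_events (line 20)
  9: emitted by main (line 40)
A correct fix: line 22: replace `>=` with `<`.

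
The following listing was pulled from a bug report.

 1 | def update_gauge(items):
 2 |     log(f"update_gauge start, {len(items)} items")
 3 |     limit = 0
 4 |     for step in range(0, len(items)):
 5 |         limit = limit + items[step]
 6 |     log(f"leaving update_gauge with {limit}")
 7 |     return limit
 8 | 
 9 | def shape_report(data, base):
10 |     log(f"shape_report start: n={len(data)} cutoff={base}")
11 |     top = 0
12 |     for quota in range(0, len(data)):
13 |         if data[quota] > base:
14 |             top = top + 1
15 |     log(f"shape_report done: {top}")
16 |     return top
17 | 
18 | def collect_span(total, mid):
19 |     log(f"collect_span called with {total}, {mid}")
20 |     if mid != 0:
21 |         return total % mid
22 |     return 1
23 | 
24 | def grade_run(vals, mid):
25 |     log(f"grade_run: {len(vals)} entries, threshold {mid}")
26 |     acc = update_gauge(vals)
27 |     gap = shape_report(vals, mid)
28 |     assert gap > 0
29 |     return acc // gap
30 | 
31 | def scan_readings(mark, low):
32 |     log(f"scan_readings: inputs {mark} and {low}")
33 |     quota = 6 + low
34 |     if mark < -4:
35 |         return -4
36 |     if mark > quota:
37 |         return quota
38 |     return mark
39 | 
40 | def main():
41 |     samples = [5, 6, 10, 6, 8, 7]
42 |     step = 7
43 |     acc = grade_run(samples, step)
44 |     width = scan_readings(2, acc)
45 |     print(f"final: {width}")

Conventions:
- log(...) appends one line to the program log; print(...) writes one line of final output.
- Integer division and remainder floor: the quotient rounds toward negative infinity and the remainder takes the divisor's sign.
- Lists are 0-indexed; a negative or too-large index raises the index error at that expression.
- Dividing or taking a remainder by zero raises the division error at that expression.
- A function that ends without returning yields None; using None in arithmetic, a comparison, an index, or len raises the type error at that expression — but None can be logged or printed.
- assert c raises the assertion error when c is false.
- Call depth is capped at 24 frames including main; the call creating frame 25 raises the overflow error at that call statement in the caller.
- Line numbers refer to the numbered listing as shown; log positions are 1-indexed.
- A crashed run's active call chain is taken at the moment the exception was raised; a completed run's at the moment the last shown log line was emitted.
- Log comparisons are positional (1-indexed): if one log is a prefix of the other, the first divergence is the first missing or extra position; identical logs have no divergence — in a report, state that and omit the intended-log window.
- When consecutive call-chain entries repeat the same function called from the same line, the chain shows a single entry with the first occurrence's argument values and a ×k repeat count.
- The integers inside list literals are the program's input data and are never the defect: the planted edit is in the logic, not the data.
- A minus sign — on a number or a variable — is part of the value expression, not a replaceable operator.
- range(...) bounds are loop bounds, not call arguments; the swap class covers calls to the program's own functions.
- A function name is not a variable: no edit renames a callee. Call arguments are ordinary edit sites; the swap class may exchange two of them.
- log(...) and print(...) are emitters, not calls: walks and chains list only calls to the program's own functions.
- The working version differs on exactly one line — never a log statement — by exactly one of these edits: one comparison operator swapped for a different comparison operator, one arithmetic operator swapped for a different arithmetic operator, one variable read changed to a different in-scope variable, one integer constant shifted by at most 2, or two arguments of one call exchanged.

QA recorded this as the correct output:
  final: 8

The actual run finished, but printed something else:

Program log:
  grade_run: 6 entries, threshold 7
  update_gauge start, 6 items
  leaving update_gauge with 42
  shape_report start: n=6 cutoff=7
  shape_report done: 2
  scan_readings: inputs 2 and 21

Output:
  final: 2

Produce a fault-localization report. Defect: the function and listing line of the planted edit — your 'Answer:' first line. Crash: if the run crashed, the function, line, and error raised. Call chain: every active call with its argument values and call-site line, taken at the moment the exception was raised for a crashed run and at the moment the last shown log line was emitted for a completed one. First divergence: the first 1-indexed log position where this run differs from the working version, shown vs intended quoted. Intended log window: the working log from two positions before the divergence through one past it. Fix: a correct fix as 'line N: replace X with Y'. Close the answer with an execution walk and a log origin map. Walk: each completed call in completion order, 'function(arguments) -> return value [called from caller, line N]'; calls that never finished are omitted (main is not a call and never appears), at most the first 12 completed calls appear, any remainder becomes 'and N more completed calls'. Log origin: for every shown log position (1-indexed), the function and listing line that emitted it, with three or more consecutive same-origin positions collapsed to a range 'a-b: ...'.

Answer: the defect is in main at line 44.
The tell: Log line 6 is where behavior first shows: 'scan_readings: inputs 2 and 21' appears instead of 'scan_readings: inputs 21 and 2'.
Call chain: main -> scan_readings(2, 21) (called at line 44).
First divergence: position 6; shown 'scan_readings: inputs 2 and 21' vs intended 'scan_readings: inputs 21 and 2'.
Intended log window:
  4: shape_report start: n=6 cutoff=7
  5: shape_report done: 2
  6: scan_readings: inputs 21 and 2
Execution walk:
  update_gauge([5, 6, 10, 6, 8, 7]) -> 42  [called from grade_run, line 26]
  shape_report([5, 6, 10, 6, 8, 7], 7) -> 2  [called from grade_run, line 27]
  grade_run([5, 6, 10, 6, 8, 7], 7) -> 21  [called from main, line 43]
  scan_readings(2, 21) -> 2  [called from main, line 44]
Log line origins:
  1: logged in grade_run at line 25
  2: logged in update_gauge at line 2
  3: logged in update_gauge at line 6
  4: logged in shape_report at line 10
  5: logged in shape_report at line 15
  6: logged in scan_readings at line 32
A correct fix: line 44: replace `scan_readings(2, acc)` with `scan_readings(acc, 2)`.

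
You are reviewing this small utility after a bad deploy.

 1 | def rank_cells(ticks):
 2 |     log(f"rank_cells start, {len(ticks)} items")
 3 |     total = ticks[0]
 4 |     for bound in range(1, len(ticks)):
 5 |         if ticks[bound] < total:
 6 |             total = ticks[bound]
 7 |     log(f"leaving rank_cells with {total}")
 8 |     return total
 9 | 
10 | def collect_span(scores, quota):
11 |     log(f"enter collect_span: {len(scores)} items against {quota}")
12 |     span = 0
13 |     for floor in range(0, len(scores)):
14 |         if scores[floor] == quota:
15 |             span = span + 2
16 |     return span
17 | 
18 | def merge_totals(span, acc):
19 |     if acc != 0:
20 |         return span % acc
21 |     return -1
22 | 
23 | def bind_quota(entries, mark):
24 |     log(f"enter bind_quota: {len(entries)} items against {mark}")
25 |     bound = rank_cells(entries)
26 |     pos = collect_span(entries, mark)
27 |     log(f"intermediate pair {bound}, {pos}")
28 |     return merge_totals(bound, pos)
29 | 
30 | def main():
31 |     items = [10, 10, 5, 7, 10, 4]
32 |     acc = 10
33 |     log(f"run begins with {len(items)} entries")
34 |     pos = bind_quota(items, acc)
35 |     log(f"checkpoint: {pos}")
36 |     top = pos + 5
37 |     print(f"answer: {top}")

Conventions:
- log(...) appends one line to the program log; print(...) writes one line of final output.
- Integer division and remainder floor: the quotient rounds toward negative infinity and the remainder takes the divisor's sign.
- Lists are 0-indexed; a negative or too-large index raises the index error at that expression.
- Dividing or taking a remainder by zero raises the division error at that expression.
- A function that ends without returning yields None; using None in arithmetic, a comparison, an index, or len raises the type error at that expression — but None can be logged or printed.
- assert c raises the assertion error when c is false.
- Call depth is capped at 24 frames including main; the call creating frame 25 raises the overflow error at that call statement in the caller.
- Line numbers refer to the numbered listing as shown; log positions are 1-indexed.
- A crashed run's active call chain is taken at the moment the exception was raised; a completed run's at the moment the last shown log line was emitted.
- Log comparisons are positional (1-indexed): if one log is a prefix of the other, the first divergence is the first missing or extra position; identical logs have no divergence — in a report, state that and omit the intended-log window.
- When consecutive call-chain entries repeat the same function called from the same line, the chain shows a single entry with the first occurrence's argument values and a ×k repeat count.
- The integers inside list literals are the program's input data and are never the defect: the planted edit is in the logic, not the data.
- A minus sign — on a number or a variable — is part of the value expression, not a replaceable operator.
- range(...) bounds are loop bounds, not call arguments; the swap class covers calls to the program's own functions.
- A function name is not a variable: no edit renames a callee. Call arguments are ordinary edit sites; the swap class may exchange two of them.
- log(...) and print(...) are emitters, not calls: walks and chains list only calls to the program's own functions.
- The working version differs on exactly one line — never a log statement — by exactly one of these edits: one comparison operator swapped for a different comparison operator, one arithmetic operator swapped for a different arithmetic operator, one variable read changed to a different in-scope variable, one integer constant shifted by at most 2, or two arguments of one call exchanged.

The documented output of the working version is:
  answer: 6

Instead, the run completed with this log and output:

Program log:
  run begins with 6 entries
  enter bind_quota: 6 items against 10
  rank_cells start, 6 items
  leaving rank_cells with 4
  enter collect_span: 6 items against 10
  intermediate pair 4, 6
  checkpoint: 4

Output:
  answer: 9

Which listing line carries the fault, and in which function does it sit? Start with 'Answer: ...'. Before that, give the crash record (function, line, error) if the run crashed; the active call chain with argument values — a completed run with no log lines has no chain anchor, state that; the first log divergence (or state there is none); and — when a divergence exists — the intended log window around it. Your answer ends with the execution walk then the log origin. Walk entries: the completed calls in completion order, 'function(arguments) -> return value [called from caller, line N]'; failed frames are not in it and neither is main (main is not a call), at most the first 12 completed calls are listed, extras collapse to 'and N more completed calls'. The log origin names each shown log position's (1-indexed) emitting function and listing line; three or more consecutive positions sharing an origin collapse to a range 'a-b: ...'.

Answer: the defect is in collect_span at line 15.
The tell: Log line 6 is where behavior first shows: 'intermediate pair 4, 6' appears instead of 'intermediate pair 4, 3'.
Call chain: main.
First divergence: position 6 — shown 'intermediate pair 4, 6', intended 'intermediate pair 4, 3'.
Intended log window:
  4: leaving rank_cells with 4
  5: enter collect_span: 6 items against 10
  6: intermediate pair 4, 3
  7: checkpoint: 1
Execution walk:
  rank_cells([10, 10, 5, 7, 10, 4]) -> 4  [called from bind_quota, line 25]
  collect_span([10, 10, 5, 7, 10, 4], 10) -> 6  [called from bind_quota, line 26]
  merge_totals(4, 6) -> 4  [called from bind_quota, line 28]
  bind_quota([10, 10, 5, 7, 10, 4], 10) -> 4  [called from main, line 34]
Origin of each log line:
  1: emitted by main (line 33)
  2: emitted by bind_quota (line 24)
  3: emitted by rank_cells (line 2)
  4: emitted by rank_cells (line 7)
  5: emitted by collect_span (line 11)
  6: emitted by bind_quota (line 27)
  7: emitted by main (line 35)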